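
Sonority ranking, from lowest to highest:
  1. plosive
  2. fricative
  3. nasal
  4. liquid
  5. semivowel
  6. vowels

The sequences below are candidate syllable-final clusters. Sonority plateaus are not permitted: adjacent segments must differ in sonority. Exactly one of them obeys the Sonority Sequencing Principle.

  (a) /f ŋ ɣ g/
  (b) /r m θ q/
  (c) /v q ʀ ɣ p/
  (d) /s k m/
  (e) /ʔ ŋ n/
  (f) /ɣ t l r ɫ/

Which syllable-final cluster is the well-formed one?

(a) sonority 2-3-2-1: ill-formed.
(b) sonority 4-3-2-1: well-formed.
(c) sonority 2-1-4-2-1: ill-formed.
(d) sonority 2-1-3: ill-formed.
(e) sonority 1-3-3: ill-formed.
(f) sonority 2-1-4-4-4: ill-formed.

b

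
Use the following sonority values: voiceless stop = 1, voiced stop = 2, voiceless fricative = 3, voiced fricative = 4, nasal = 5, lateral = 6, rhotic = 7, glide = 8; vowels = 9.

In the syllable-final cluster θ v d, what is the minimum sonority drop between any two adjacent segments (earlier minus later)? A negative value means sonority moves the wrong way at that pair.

/θ/ — voiceless fricative, sonority 3.
/v/ — voiced fricative, sonority 4.
/d/ — voiced stop, sonority 2.
/θ/→/v/: change -1.
/v/→/d/: change +2.
Minimum = -1.

-1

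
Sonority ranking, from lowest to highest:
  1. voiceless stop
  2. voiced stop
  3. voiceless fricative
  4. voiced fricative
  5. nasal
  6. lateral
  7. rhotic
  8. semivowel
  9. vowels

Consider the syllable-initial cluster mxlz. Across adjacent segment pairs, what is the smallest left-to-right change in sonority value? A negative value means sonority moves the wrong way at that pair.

-2

/m/ — nasal, sonority 5.
/x/ — voiceless fricative, sonority 3.
/l/ — lateral, sonority 6.
/z/ — voiced fricative, sonority 4.
/m/→/x/: change -2.
/x/→/l/: change +3.
/l/→/z/: change -2.
Minimum = -2.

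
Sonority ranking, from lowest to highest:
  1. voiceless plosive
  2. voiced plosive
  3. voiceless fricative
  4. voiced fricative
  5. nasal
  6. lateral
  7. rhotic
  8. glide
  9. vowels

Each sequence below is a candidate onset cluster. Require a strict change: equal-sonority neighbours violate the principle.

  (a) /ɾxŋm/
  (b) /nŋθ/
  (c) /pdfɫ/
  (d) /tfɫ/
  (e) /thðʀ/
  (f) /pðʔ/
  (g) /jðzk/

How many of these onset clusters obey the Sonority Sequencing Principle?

(a) /ɾxŋm/: profile 7-3-5-5 — violates.
(b) /nŋθ/: profile 5-5-3 — violates.
(c) /pdfɫ/: profile 1-2-3-6 — obeys.
(d) /tfɫ/: profile 1-3-6 — obeys.
(e) /thðʀ/: profile 1-3-4-7 — obeys.
(f) /pðʔ/: profile 1-4-1 — violates.
(g) /jðzk/: profile 8-4-4-1 — violates.

3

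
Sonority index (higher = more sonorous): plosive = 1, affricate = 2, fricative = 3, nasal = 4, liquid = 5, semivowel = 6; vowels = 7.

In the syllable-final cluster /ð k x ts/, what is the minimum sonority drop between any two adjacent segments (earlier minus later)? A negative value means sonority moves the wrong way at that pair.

/ð/ is a fricative (sonority 3).
/k/ is a plosive (sonority 1).
/x/ is a fricative (sonority 3).
/ts/ is an affricate (sonority 2).
/ð/→/k/: change +2.
/k/→/x/: change -2.
/x/→/ts/: change +1.
Minimum = -2.

-2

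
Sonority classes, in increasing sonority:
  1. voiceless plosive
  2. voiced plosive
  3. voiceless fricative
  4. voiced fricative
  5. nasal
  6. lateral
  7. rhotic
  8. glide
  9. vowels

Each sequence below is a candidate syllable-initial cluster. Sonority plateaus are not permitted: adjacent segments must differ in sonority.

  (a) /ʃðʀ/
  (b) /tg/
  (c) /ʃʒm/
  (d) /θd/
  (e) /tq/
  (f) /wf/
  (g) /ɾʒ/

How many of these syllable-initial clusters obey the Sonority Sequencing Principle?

3

(a) sonority 3-4-7: well-formed.
(b) sonority 1-2: well-formed.
(c) sonority 3-4-5: well-formed.
(d) sonority 3-2: ill-formed.
(e) sonority 1-1: ill-formed.
(f) sonority 8-3: ill-formed.
(g) sonority 7-4: ill-formed.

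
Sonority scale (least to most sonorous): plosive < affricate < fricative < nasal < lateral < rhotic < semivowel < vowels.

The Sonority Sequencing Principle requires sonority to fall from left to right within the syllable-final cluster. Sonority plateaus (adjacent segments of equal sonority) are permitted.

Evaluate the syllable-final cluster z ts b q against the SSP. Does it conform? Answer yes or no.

/z/ — fricative, sonority 3.
/ts/ — affricate, sonority 2.
/b/ — plosive, sonority 1.
/q/ — plosive, sonority 1.
The profile 3-2-1-1 is non-increasing (plateaus allowed), so the syllable-final cluster satisfies the SSP.

yes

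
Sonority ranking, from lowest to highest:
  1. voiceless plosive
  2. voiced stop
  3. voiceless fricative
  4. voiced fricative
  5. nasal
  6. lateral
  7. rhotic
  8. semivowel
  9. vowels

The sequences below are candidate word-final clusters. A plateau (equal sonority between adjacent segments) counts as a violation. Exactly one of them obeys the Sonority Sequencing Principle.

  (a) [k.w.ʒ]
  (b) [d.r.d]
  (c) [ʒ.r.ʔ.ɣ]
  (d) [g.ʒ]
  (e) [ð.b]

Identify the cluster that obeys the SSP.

(a) [k.w.ʒ]: profile 1-8-4 — violates.
(b) [d.r.d]: profile 2-7-2 — violates.
(c) [ʒ.r.ʔ.ɣ]: profile 4-7-1-4 — violates.
(d) [g.ʒ]: profile 2-4 — violates.
(e) [ð.b]: profile 4-2 — obeys.

e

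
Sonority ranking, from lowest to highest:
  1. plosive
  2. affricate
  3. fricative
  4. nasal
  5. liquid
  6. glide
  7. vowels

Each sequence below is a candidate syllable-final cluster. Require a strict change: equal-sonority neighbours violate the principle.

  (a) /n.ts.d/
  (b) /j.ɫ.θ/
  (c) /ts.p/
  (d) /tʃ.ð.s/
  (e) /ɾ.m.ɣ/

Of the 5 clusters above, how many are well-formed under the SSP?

4

(a) 4-2-1 → obeys
(b) 6-5-3 → obeys
(c) 2-1 → obeys
(d) 2-3-3 → violates
(e) 5-4-3 → obeys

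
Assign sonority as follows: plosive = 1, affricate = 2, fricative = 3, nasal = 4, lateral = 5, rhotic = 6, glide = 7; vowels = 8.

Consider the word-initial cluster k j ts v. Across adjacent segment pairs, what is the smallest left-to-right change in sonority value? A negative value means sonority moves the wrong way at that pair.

/k/: plosive = 1.
/j/: glide = 7.
/ts/: affricate = 2.
/v/: fricative = 3.
/k/→/j/: change +6.
/j/→/ts/: change -5.
/ts/→/v/: change +1.
Minimum = -5.

-5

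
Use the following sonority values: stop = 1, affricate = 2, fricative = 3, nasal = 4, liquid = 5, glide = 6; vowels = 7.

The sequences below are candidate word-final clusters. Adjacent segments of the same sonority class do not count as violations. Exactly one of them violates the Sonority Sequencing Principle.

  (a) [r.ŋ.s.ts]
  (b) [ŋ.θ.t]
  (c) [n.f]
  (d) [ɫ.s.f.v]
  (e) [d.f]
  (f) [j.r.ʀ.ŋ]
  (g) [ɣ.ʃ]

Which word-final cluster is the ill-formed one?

(a) 5-4-3-2 → obeys
(b) 4-3-1 → obeys
(c) 4-3 → obeys
(d) 5-3-3-3 → obeys
(e) 1-3 → violates
(f) 6-5-5-4 → obeys
(g) 3-3 → obeys

e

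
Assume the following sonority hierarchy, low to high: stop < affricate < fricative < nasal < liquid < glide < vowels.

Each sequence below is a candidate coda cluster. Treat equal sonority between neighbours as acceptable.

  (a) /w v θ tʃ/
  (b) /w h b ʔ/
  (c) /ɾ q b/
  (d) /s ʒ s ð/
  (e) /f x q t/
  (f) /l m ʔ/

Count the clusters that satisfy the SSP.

(a) sonority 6-3-3-2: well-formed.
(b) sonority 6-3-1-1: well-formed.
(c) sonority 5-1-1: well-formed.
(d) sonority 3-3-3-3: well-formed.
(e) sonority 3-3-1-1: well-formed.
(f) sonority 5-4-1: well-formed.

6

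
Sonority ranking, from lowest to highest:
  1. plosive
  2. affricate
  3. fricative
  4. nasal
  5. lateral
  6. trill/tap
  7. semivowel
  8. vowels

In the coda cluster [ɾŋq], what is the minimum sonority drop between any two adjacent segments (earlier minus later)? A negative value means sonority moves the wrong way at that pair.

2

/ɾ/ — trill/tap, sonority 6.
/ŋ/ — nasal, sonority 4.
/q/ — plosive, sonority 1.
/ɾ/→/ŋ/: change +2.
/ŋ/→/q/: change +3.
Minimum = 2.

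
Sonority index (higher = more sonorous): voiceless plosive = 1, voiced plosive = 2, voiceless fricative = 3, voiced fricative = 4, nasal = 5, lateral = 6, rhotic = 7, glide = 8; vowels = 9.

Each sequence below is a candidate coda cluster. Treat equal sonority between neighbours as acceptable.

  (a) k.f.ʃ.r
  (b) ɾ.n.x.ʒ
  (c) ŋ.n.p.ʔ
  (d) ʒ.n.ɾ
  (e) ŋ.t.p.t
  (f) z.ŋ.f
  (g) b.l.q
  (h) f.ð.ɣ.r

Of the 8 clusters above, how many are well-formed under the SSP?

(a) 1-3-3-7 → violates
(b) 7-5-3-4 → violates
(c) 5-5-1-1 → obeys
(d) 4-5-7 → violates
(e) 5-1-1-1 → obeys
(f) 4-5-3 → violates
(g) 2-6-1 → violates
(h) 3-4-4-7 → violates

2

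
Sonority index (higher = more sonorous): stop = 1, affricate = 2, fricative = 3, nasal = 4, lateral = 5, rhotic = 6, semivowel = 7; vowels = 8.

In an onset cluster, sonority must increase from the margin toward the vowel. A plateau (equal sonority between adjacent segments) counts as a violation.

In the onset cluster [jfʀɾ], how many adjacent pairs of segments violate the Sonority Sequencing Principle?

/j/ — semivowel, sonority 7.
/f/ — fricative, sonority 3.
/ʀ/ — rhotic, sonority 6.
/ɾ/ — rhotic, sonority 6.
/j/→/f/: 7→3 (does not rise) — violation.
/f/→/ʀ/: 3→6 (rises) — ok.
/ʀ/→/ɾ/: 6→6 (plateau) — violation.

2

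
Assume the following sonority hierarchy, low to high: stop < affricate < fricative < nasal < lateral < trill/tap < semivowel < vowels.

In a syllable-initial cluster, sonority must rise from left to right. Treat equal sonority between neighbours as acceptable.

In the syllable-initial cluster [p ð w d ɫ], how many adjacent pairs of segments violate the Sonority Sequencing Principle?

/p/: stop = 1.
/ð/: fricative = 3.
/w/: semivowel = 7.
/d/: stop = 1.
/ɫ/: lateral = 5.
/p/→/ð/: 1→3 (rises) — ok.
/ð/→/w/: 3→7 (rises) — ok.
/w/→/d/: 7→1 (does not rise) — violation.
/d/→/ɫ/: 1→5 (rises) — ok.

1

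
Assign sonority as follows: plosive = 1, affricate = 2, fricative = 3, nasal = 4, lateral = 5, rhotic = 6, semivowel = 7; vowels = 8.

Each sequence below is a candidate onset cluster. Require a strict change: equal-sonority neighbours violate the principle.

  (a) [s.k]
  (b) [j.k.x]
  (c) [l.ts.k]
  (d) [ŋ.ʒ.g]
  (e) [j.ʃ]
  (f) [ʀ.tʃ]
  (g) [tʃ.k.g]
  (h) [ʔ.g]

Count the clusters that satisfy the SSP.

0

(a) sonority 3-1: ill-formed.
(b) sonority 7-1-3: ill-formed.
(c) sonority 5-2-1: ill-formed.
(d) sonority 4-3-1: ill-formed.
(e) sonority 7-3: ill-formed.
(f) sonority 6-2: ill-formed.
(g) sonority 2-1-1: ill-formed.
(h) sonority 1-1: ill-formed.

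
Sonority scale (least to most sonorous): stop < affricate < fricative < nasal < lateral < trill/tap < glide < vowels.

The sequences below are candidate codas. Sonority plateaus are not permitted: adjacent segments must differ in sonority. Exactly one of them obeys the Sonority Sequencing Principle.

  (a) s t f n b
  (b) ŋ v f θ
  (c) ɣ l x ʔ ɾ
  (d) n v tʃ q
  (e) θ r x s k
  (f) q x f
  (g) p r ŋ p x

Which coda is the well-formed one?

(a) 3-1-3-4-1 → violates
(b) 4-3-3-3 → violates
(c) 3-5-3-1-6 → violates
(d) 4-3-2-1 → obeys
(e) 3-6-3-3-1 → violates
(f) 1-3-3 → violates
(g) 1-6-4-1-3 → violates

d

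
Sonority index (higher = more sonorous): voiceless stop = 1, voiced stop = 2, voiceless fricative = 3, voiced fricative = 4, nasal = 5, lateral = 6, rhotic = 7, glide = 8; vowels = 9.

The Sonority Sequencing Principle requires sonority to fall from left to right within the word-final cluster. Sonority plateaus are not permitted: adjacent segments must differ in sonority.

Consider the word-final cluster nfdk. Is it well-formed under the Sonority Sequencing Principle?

yes

/n/ — nasal, sonority 5.
/f/ — voiceless fricative, sonority 3.
/d/ — voiced stop, sonority 2.
/k/ — voiceless stop, sonority 1.
The profile 5-3-2-1 strictly falls, so the word-final cluster satisfies the SSP.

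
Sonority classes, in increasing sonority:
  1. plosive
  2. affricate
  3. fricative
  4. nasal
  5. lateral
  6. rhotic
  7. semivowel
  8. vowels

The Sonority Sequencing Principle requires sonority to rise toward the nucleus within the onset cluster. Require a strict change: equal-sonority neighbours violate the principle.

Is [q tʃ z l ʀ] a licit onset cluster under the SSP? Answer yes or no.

yes

/q/: plosive = 1.
/tʃ/: affricate = 2.
/z/: fricative = 3.
/l/: lateral = 5.
/ʀ/: rhotic = 6.
The profile 1-2-3-5-6 strictly rises, so the onset cluster satisfies the SSP.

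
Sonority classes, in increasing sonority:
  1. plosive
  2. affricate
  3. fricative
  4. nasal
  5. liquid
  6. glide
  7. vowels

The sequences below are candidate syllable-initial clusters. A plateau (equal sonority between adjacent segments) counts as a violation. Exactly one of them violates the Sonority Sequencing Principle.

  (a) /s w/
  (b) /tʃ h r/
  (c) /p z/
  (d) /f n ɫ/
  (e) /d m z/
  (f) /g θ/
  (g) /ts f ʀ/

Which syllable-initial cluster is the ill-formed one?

(a) sonority 3-6: well-formed.
(b) sonority 2-3-5: well-formed.
(c) sonority 1-3: well-formed.
(d) sonority 3-4-5: well-formed.
(e) sonority 1-4-3: ill-formed.
(f) sonority 1-3: well-formed.
(g) sonority 2-3-5: well-formed.

e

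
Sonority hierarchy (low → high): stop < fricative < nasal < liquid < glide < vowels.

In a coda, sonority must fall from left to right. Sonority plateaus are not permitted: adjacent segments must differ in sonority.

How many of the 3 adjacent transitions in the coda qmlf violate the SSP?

/q/: stop = 1.
/m/: nasal = 3.
/l/: liquid = 4.
/f/: fricative = 2.
/q/→/m/: 1→3 (does not fall) — violation.
/m/→/l/: 3→4 (does not fall) — violation.
/l/→/f/: 4→2 (falls) — ok.

2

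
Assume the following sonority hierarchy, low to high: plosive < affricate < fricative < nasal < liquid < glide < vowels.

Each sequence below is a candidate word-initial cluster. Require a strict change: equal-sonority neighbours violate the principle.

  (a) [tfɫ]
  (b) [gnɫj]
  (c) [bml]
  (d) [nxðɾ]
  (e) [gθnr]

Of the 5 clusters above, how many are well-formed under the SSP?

4

(a) [tfɫ]: profile 1-3-5 — obeys.
(b) [gnɫj]: profile 1-4-5-6 — obeys.
(c) [bml]: profile 1-4-5 — obeys.
(d) [nxðɾ]: profile 4-3-3-5 — violates.
(e) [gθnr]: profile 1-3-4-5 — obeys.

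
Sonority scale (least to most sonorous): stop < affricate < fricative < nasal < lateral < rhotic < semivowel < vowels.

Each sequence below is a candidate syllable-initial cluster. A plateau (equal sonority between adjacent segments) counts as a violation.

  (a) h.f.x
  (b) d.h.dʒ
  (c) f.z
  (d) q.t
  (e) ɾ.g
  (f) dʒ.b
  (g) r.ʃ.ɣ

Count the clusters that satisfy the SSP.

0

(a) h.f.x: profile 3-3-3 — violates.
(b) d.h.dʒ: profile 1-3-2 — violates.
(c) f.z: profile 3-3 — violates.
(d) q.t: profile 1-1 — violates.
(e) ɾ.g: profile 6-1 — violates.
(f) dʒ.b: profile 2-1 — violates.
(g) r.ʃ.ɣ: profile 6-3-3 — violates.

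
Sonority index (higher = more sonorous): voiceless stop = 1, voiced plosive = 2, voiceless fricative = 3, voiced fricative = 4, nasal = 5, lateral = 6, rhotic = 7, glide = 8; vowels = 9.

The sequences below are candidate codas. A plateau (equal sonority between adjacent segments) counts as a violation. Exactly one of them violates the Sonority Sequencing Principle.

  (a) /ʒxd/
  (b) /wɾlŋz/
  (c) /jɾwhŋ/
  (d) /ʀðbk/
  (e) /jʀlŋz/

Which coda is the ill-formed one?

c

(a) sonority 4-3-2: well-formed.
(b) sonority 8-7-6-5-4: well-formed.
(c) sonority 8-7-8-3-5: ill-formed.
(d) sonority 7-4-2-1: well-formed.
(e) sonority 8-7-6-5-4: well-formed.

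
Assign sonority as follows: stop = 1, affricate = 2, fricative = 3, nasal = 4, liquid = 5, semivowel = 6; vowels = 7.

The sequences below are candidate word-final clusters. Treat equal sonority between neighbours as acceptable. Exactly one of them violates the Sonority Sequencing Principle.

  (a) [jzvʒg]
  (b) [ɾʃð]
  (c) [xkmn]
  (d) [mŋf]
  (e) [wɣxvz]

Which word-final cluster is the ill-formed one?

(a) 6-3-3-3-1 → obeys
(b) 5-3-3 → obeys
(c) 3-1-4-4 → violates
(d) 4-4-3 → obeys
(e) 6-3-3-3-3 → obeys

c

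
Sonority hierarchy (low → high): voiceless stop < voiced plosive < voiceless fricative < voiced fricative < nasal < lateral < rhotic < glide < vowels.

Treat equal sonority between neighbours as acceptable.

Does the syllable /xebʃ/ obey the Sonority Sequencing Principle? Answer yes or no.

no

Onset: /x/ is a voiceless fricative (sonority 3); then the nucleus /e/ (sonority 9).
Onset profile 3-9 — rises to the nucleus.
Coda: /b/ is a voiced plosive (sonority 2), /ʃ/ is a voiceless fricative (sonority 3).
Coda profile 9-2-3 — does not fall throughout.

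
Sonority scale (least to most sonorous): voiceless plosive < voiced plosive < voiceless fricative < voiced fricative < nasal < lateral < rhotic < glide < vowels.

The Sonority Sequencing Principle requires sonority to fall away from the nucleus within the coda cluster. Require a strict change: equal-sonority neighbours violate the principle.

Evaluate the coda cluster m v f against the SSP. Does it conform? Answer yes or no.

yes

/m/ is a nasal (sonority 5).
/v/ is a voiced fricative (sonority 4).
/f/ is a voiceless fricative (sonority 3).
The profile 5-4-3 strictly falls, so the coda cluster satisfies the SSP.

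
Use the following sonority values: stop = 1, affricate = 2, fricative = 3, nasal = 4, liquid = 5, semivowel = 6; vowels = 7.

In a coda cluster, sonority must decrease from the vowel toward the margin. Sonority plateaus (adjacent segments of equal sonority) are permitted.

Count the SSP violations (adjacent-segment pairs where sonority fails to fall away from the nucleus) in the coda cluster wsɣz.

0

/w/: semivowel = 6.
/s/: fricative = 3.
/ɣ/: fricative = 3.
/z/: fricative = 3.
/w/→/s/: 6→3 (falls) — ok.
/s/→/ɣ/: 3→3 (plateau, allowed) — ok.
/ɣ/→/z/: 3→3 (plateau, allowed) — ok.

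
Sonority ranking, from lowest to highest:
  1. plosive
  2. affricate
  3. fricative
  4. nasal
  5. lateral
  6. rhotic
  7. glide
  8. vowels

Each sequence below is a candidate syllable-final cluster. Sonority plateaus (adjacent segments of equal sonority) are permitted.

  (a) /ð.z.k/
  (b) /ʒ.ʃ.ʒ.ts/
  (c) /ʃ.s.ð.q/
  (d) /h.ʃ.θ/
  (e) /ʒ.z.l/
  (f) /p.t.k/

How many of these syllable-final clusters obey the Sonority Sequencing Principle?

5

(a) sonority 3-3-1: well-formed.
(b) sonority 3-3-3-2: well-formed.
(c) sonority 3-3-3-1: well-formed.
(d) sonority 3-3-3: well-formed.
(e) sonority 3-3-5: ill-formed.
(f) sonority 1-1-1: well-formed.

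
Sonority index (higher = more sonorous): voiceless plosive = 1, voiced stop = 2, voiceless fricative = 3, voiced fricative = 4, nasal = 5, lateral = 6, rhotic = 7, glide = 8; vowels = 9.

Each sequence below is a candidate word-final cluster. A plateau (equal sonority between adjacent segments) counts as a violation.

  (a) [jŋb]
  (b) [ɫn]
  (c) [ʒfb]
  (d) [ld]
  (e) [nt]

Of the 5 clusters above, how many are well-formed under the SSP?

5

(a) [jŋb]: profile 8-5-2 — obeys.
(b) [ɫn]: profile 6-5 — obeys.
(c) [ʒfb]: profile 4-3-2 — obeys.
(d) [ld]: profile 6-2 — obeys.
(e) [nt]: profile 5-1 — obeys.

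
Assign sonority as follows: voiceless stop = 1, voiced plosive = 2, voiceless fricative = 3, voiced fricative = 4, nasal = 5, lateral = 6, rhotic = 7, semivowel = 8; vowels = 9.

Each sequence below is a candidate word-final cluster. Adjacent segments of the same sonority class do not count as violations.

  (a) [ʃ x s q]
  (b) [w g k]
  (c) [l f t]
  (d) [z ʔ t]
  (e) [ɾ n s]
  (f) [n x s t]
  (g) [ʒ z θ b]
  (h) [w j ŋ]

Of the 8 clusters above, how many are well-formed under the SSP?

(a) sonority 3-3-3-1: well-formed.
(b) sonority 8-2-1: well-formed.
(c) sonority 6-3-1: well-formed.
(d) sonority 4-1-1: well-formed.
(e) sonority 7-5-3: well-formed.
(f) sonority 5-3-3-1: well-formed.
(g) sonority 4-4-3-2: well-formed.
(h) sonority 8-8-5: well-formed.

8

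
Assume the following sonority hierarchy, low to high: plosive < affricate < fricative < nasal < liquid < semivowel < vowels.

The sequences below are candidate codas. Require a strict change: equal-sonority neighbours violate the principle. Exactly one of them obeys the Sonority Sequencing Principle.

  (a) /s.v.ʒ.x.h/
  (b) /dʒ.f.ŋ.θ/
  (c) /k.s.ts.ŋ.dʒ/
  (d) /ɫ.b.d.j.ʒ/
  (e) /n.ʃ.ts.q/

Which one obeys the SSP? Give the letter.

(a) 3-3-3-3-3 → violates
(b) 2-3-4-3 → violates
(c) 1-3-2-4-2 → violates
(d) 5-1-1-6-3 → violates
(e) 4-3-2-1 → obeys

e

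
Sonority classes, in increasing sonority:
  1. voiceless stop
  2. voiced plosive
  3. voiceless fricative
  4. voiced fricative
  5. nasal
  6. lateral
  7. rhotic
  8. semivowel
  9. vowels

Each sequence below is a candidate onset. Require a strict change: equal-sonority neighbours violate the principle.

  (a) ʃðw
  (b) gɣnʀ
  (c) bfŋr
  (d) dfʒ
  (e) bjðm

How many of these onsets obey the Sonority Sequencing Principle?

4

(a) ʃðw: profile 3-4-8 — obeys.
(b) gɣnʀ: profile 2-4-5-7 — obeys.
(c) bfŋr: profile 2-3-5-7 — obeys.
(d) dfʒ: profile 2-3-4 — obeys.
(e) bjðm: profile 2-8-4-5 — violates.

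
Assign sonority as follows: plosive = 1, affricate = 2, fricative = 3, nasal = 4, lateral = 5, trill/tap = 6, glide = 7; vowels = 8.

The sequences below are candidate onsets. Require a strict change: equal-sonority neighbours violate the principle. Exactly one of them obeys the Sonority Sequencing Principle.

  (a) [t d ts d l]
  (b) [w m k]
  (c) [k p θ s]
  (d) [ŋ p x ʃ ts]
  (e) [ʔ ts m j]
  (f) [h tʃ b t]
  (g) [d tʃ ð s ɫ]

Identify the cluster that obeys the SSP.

(a) 1-1-2-1-5 → violates
(b) 7-4-1 → violates
(c) 1-1-3-3 → violates
(d) 4-1-3-3-2 → violates
(e) 1-2-4-7 → obeys
(f) 3-2-1-1 → violates
(g) 1-2-3-3-5 → violates

e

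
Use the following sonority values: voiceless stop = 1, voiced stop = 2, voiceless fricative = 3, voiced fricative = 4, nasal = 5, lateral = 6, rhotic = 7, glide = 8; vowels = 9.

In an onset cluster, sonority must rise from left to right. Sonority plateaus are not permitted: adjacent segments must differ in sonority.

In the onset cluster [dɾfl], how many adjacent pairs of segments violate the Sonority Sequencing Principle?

1

/d/ — voiced stop, sonority 2.
/ɾ/ — rhotic, sonority 7.
/f/ — voiceless fricative, sonority 3.
/l/ — lateral, sonority 6.
/d/→/ɾ/: 2→7 (rises) — ok.
/ɾ/→/f/: 7→3 (does not rise) — violation.
/f/→/l/: 3→6 (rises) — ok.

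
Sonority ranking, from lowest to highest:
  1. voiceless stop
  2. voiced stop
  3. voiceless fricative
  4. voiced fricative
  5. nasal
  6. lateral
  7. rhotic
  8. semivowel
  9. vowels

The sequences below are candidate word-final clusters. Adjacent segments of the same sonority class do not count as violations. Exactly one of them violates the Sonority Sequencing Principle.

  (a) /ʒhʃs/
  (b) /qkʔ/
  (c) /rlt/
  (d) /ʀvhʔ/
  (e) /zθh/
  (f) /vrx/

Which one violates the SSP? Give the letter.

f

(a) /ʒhʃs/: profile 4-3-3-3 — obeys.
(b) /qkʔ/: profile 1-1-1 — obeys.
(c) /rlt/: profile 7-6-1 — obeys.
(d) /ʀvhʔ/: profile 7-4-3-1 — obeys.
(e) /zθh/: profile 4-3-3 — obeys.
(f) /vrx/: profile 4-7-3 — violates.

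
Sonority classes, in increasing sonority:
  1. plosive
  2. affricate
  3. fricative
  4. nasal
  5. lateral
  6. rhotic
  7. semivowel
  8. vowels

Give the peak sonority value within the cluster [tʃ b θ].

3

/tʃ/: affricate = 2.
/b/: plosive = 1.
/θ/: fricative = 3.
The maximum is 3.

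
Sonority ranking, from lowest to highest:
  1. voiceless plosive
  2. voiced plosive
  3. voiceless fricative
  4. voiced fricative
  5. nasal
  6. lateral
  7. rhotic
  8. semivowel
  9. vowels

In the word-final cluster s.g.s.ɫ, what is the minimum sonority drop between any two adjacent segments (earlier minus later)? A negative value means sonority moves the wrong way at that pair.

-3

/s/ — voiceless fricative, sonority 3.
/g/ — voiced plosive, sonority 2.
/s/ — voiceless fricative, sonority 3.
/ɫ/ — lateral, sonority 6.
/s/→/g/: change +1.
/g/→/s/: change -1.
/s/→/ɫ/: change -3.
Minimum = -3.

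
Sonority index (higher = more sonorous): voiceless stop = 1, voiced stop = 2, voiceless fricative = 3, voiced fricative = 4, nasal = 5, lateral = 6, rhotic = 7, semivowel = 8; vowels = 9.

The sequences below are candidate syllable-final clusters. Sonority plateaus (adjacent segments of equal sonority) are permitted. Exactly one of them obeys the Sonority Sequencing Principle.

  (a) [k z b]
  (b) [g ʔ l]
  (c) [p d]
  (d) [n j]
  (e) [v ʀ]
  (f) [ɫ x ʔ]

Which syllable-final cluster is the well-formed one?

(a) [k z b]: profile 1-4-2 — violates.
(b) [g ʔ l]: profile 2-1-6 — violates.
(c) [p d]: profile 1-2 — violates.
(d) [n j]: profile 5-8 — violates.
(e) [v ʀ]: profile 4-7 — violates.
(f) [ɫ x ʔ]: profile 6-3-1 — obeys.

f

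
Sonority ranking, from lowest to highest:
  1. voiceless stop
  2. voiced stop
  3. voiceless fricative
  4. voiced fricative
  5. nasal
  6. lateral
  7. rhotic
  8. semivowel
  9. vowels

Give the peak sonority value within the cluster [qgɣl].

6

/q/ — voiceless stop, sonority 1.
/g/ — voiced stop, sonority 2.
/ɣ/ — voiced fricative, sonority 4.
/l/ — lateral, sonority 6.
The maximum is 6.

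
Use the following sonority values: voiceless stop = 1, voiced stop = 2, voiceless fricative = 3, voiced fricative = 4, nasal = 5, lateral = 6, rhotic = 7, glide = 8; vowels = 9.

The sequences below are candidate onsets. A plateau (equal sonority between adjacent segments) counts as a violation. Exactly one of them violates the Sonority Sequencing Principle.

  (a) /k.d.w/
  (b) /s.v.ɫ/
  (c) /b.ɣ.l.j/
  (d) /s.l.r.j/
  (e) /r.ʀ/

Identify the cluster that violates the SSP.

e

(a) sonority 1-2-8: well-formed.
(b) sonority 3-4-6: well-formed.
(c) sonority 2-4-6-8: well-formed.
(d) sonority 3-6-7-8: well-formed.
(e) sonority 7-7: ill-formed.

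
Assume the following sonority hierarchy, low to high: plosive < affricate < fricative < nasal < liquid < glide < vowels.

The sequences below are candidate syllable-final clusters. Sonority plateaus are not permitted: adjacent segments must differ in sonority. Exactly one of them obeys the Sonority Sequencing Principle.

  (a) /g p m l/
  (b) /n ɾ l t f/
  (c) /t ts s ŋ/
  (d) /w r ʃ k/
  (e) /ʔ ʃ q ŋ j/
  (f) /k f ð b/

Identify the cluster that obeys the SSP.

(a) 1-1-4-5 → violates
(b) 4-5-5-1-3 → violates
(c) 1-2-3-4 → violates
(d) 6-5-3-1 → obeys
(e) 1-3-1-4-6 → violates
(f) 1-3-3-1 → violates

d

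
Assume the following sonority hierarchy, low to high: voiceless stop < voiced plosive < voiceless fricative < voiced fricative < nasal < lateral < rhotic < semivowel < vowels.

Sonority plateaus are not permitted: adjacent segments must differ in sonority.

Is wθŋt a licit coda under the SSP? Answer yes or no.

/w/: semivowel = 8.
/θ/: voiceless fricative = 3.
/ŋ/: nasal = 5.
/t/: voiceless stop = 1.
The profile is 8-3-5-1. Between /θ/ (3) and /ŋ/ (5) sonority does not fall, so the cluster violates the SSP.

no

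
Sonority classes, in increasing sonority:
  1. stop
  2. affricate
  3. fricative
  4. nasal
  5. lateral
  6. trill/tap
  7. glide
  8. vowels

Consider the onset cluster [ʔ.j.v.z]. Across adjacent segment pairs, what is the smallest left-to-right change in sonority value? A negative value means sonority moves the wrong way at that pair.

-4

/ʔ/ — stop, sonority 1.
/j/ — glide, sonority 7.
/v/ — fricative, sonority 3.
/z/ — fricative, sonority 3.
/ʔ/→/j/: change +6.
/j/→/v/: change -4.
/v/→/z/: change +0.
Minimum = -4.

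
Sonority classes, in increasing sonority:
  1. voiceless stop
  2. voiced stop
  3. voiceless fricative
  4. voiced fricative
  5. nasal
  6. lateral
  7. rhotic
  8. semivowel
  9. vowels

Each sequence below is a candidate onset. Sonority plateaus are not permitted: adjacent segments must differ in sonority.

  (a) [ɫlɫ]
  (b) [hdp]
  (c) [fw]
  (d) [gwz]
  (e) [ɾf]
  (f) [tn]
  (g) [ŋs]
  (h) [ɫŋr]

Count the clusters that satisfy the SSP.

(a) sonority 6-6-6: ill-formed.
(b) sonority 3-2-1: ill-formed.
(c) sonority 3-8: well-formed.
(d) sonority 2-8-4: ill-formed.
(e) sonority 7-3: ill-formed.
(f) sonority 1-5: well-formed.
(g) sonority 5-3: ill-formed.
(h) sonority 6-5-7: ill-formed.

2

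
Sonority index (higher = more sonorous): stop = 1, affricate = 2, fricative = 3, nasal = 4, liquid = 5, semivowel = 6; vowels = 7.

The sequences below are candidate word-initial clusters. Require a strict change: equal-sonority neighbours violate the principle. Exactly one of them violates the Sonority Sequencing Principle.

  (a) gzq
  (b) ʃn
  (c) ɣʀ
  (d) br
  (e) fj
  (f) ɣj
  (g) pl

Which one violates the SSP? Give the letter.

a

(a) 1-3-1 → violates
(b) 3-4 → obeys
(c) 3-5 → obeys
(d) 1-5 → obeys
(e) 3-6 → obeys
(f) 3-6 → obeys
(g) 1-5 → obeys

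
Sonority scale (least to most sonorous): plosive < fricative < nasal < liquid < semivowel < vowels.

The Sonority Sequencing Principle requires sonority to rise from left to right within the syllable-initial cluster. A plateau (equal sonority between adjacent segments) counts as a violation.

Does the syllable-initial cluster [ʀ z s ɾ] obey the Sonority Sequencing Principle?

no

/ʀ/ — liquid, sonority 4.
/z/ — fricative, sonority 2.
/s/ — fricative, sonority 2.
/ɾ/ — liquid, sonority 4.
The profile is 4-2-2-4. Between /ʀ/ (4) and /z/ (2) sonority does not rise, so the cluster violates the SSP.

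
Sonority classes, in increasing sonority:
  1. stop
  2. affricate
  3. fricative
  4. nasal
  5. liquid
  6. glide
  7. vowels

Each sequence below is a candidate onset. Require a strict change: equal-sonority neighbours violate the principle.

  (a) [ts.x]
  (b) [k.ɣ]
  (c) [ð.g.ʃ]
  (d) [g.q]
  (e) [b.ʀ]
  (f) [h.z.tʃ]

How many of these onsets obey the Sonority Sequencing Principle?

3

(a) sonority 2-3: well-formed.
(b) sonority 1-3: well-formed.
(c) sonority 3-1-3: ill-formed.
(d) sonority 1-1: ill-formed.
(e) sonority 1-5: well-formed.
(f) sonority 3-3-2: ill-formed.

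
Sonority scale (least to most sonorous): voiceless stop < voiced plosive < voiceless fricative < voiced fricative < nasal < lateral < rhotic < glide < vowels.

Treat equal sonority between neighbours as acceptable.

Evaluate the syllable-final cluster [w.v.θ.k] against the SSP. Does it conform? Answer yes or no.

yes

/w/ — glide, sonority 8.
/v/ — voiced fricative, sonority 4.
/θ/ — voiceless fricative, sonority 3.
/k/ — voiceless stop, sonority 1.
The profile 8-4-3-1 strictly falls, so the syllable-final cluster satisfies the SSP.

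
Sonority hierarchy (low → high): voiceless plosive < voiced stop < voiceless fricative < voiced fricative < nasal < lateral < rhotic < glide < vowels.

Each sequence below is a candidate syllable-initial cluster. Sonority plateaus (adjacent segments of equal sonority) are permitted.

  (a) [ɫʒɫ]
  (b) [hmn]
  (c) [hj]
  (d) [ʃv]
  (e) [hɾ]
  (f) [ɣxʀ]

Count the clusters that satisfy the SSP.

4

(a) sonority 6-4-6: ill-formed.
(b) sonority 3-5-5: well-formed.
(c) sonority 3-8: well-formed.
(d) sonority 3-4: well-formed.
(e) sonority 3-7: well-formed.
(f) sonority 4-3-7: ill-formed.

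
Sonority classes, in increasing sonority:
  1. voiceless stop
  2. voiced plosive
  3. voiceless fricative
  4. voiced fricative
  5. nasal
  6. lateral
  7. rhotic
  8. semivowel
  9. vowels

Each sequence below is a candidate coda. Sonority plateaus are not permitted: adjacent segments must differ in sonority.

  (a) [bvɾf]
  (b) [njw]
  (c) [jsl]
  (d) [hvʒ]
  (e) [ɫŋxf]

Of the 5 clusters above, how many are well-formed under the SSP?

0

(a) 2-4-7-3 → violates
(b) 5-8-8 → violates
(c) 8-3-6 → violates
(d) 3-4-4 → violates
(e) 6-5-3-3 → violates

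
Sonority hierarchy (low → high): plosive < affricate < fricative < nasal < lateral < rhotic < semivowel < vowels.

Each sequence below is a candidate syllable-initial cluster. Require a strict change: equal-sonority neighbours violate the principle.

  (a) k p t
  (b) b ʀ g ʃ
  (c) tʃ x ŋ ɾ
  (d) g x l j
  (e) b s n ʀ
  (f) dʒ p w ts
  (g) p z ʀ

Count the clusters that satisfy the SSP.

(a) k p t: profile 1-1-1 — violates.
(b) b ʀ g ʃ: profile 1-6-1-3 — violates.
(c) tʃ x ŋ ɾ: profile 2-3-4-6 — obeys.
(d) g x l j: profile 1-3-5-7 — obeys.
(e) b s n ʀ: profile 1-3-4-6 — obeys.
(f) dʒ p w ts: profile 2-1-7-2 — violates.
(g) p z ʀ: profile 1-3-6 — obeys.

4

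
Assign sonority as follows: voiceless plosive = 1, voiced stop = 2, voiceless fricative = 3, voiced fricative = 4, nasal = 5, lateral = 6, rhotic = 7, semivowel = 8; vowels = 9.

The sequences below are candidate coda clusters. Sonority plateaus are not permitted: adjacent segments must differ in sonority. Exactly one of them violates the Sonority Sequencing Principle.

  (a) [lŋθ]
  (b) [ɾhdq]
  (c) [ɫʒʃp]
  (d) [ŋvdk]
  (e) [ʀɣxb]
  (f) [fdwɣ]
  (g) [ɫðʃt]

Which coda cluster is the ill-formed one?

f

(a) sonority 6-5-3: well-formed.
(b) sonority 7-3-2-1: well-formed.
(c) sonority 6-4-3-1: well-formed.
(d) sonority 5-4-2-1: well-formed.
(e) sonority 7-4-3-2: well-formed.
(f) sonority 3-2-8-4: ill-formed.
(g) sonority 6-4-3-1: well-formed.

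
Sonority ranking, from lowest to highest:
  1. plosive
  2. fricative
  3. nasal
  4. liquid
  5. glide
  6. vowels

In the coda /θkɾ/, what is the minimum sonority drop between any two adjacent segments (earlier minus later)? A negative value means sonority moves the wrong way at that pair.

/θ/ — fricative, sonority 2.
/k/ — plosive, sonority 1.
/ɾ/ — liquid, sonority 4.
/θ/→/k/: change +1.
/k/→/ɾ/: change -3.
Minimum = -3.

-3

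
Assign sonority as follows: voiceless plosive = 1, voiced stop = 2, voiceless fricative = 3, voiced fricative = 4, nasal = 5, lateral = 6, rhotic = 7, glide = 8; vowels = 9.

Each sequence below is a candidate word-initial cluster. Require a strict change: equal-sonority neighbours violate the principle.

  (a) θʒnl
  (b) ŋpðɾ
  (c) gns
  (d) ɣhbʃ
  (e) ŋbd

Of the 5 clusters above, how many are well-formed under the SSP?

(a) θʒnl: profile 3-4-5-6 — obeys.
(b) ŋpðɾ: profile 5-1-4-7 — violates.
(c) gns: profile 2-5-3 — violates.
(d) ɣhbʃ: profile 4-3-2-3 — violates.
(e) ŋbd: profile 5-2-2 — violates.

1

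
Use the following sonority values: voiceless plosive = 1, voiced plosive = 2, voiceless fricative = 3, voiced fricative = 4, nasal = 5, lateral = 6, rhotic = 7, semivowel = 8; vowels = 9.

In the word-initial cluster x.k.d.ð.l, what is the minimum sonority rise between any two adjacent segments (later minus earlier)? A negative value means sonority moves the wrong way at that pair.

/x/: voiceless fricative = 3.
/k/: voiceless plosive = 1.
/d/: voiced plosive = 2.
/ð/: voiced fricative = 4.
/l/: lateral = 6.
/x/→/k/: change -2.
/k/→/d/: change +1.
/d/→/ð/: change +2.
/ð/→/l/: change +2.
Minimum = -2.

-2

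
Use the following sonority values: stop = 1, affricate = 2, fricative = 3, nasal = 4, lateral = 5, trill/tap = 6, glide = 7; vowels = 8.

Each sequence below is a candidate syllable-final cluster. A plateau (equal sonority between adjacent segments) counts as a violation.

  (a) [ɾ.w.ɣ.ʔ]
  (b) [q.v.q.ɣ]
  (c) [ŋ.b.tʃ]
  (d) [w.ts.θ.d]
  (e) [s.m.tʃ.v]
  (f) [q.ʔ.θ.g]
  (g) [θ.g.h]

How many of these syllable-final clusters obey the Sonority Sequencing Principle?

0

(a) [ɾ.w.ɣ.ʔ]: profile 6-7-3-1 — violates.
(b) [q.v.q.ɣ]: profile 1-3-1-3 — violates.
(c) [ŋ.b.tʃ]: profile 4-1-2 — violates.
(d) [w.ts.θ.d]: profile 7-2-3-1 — violates.
(e) [s.m.tʃ.v]: profile 3-4-2-3 — violates.
(f) [q.ʔ.θ.g]: profile 1-1-3-1 — violates.
(g) [θ.g.h]: profile 3-1-3 — violates.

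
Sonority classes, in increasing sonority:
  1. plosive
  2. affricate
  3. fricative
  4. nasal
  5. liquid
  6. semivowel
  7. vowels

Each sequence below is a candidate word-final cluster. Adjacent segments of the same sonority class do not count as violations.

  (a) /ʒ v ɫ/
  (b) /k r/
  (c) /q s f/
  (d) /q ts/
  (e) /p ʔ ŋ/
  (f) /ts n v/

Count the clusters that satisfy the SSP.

0

(a) sonority 3-3-5: ill-formed.
(b) sonority 1-5: ill-formed.
(c) sonority 1-3-3: ill-formed.
(d) sonority 1-2: ill-formed.
(e) sonority 1-1-4: ill-formed.
(f) sonority 2-4-3: ill-formed.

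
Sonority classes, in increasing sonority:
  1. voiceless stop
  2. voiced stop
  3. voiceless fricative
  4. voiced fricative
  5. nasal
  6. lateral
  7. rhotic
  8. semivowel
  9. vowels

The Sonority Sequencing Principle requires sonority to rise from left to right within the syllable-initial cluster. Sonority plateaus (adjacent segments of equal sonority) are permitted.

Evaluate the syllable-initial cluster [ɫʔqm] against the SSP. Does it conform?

no

/ɫ/ — lateral, sonority 6.
/ʔ/ — voiceless stop, sonority 1.
/q/ — voiceless stop, sonority 1.
/m/ — nasal, sonority 5.
The profile is 6-1-1-5. Between /ɫ/ (6) and /ʔ/ (1) sonority does not rise, so the cluster violates the SSP.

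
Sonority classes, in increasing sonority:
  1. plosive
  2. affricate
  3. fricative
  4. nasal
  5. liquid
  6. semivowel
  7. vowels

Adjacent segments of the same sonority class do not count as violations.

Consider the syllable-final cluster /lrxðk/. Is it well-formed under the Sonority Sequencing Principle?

yes

/l/ is a liquid (sonority 5).
/r/ is a liquid (sonority 5).
/x/ is a fricative (sonority 3).
/ð/ is a fricative (sonority 3).
/k/ is a plosive (sonority 1).
The profile 5-5-3-3-1 is non-increasing (plateaus allowed), so the syllable-final cluster satisfies the SSP.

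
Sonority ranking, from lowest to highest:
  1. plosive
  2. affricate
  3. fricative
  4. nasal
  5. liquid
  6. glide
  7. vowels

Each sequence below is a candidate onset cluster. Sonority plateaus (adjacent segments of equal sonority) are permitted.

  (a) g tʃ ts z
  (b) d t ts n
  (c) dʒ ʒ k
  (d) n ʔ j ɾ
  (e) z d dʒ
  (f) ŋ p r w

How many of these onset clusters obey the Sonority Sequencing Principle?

2

(a) sonority 1-2-2-3: well-formed.
(b) sonority 1-1-2-4: well-formed.
(c) sonority 2-3-1: ill-formed.
(d) sonority 4-1-6-5: ill-formed.
(e) sonority 3-1-2: ill-formed.
(f) sonority 4-1-5-6: ill-formed.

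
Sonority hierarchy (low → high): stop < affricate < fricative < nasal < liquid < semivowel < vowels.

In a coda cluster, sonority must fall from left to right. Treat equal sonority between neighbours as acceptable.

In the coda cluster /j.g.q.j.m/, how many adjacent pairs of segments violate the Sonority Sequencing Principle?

1

/j/ — semivowel, sonority 6.
/g/ — stop, sonority 1.
/q/ — stop, sonority 1.
/j/ — semivowel, sonority 6.
/m/ — nasal, sonority 4.
/j/→/g/: 6→1 (falls) — ok.
/g/→/q/: 1→1 (plateau, allowed) — ok.
/q/→/j/: 1→6 (does not fall) — violation.
/j/→/m/: 6→4 (falls) — ok.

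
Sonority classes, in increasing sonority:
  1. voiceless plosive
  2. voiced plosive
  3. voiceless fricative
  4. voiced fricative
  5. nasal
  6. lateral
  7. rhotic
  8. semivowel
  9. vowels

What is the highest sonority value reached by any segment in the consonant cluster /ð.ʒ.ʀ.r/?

/ð/ — voiced fricative, sonority 4.
/ʒ/ — voiced fricative, sonority 4.
/ʀ/ — rhotic, sonority 7.
/r/ — rhotic, sonority 7.
The maximum is 7.

7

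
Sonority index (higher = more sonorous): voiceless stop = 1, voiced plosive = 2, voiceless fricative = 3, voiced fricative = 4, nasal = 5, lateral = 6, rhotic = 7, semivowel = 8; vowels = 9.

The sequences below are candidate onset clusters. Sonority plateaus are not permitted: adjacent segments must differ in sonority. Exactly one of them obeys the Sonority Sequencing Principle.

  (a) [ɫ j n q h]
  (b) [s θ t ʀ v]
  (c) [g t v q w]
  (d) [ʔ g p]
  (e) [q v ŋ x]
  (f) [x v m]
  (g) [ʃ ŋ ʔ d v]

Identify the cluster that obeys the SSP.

f

(a) 6-8-5-1-3 → violates
(b) 3-3-1-7-4 → violates
(c) 2-1-4-1-8 → violates
(d) 1-2-1 → violates
(e) 1-4-5-3 → violates
(f) 3-4-5 → obeys
(g) 3-5-1-2-4 → violates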